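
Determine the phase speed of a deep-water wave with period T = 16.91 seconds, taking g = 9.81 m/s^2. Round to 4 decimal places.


We use the deep-water celerity formula:
C = g * T / (2 * pi)
C = 9.81 * 16.91 / (2 * 3.14159...)
C = 165.887100 / 6.283185
C = 26.4018 m/s

26.4018


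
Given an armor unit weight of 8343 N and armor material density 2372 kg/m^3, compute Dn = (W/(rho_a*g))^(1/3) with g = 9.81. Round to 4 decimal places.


V = W / (rho_a * g)
V = 8343 / (2372 * 9.81)
V = 8343 / 23269.32
V = 0.358541 m^3
Dn = V^(1/3) = 0.358541^(1/3)
Dn = 0.7104 m

0.7104


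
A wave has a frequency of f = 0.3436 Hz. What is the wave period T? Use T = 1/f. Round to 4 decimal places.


T = 1 / f
T = 1 / 0.3436
T = 2.9104 s

2.9104


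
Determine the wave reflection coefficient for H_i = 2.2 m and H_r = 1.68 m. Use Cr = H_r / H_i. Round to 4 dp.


Cr = H_r / H_i
Cr = 1.68 / 2.2
Cr = 0.7636

0.7636


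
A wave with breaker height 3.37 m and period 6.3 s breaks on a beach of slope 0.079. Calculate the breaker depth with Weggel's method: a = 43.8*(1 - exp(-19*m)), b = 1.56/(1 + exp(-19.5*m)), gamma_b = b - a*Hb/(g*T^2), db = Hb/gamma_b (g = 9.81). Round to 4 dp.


a = 43.8 * (1 - exp(-19 * m))
exp(-19 * 0.079) = exp(-1.5010) = 0.222907
a = 43.8 * (1 - 0.222907) = 34.036667
b = 1.56 / (1 + exp(-19.5 * m))
exp(-19.5 * 0.079) = exp(-1.5405) = 0.214274
b = 1.56 / (1 + 0.214274) = 1.284718
Hb / (g * T^2) = 3.37 / (9.81 * 6.3^2) = 3.37 / 389.3589 = 0.00865525
gamma_b = b - a * Hb/(g*T^2) = 1.284718 - 34.036667 * 0.00865525 = 0.990122
db = Hb / gamma_b = 3.37 / 0.990122
db = 3.4036 m

3.4036


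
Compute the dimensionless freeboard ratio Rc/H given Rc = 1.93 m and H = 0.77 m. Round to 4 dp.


Relative freeboard = Rc / H
= 1.93 / 0.77
= 2.5065

2.5065


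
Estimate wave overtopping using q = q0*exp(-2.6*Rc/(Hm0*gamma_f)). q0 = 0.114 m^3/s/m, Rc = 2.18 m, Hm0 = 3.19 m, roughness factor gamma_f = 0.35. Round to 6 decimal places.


q = q0 * exp(-2.6 * Rc / (Hm0 * gamma_f))
Exponent = -2.6 * 2.18 / (3.19 * 0.35)
= -2.6 * 2.18 / 1.1165
= -5.076579
exp(-5.076579) = 0.006241
q = 0.114 * 0.006241
q = 0.000711 m^3/s/m

0.000711


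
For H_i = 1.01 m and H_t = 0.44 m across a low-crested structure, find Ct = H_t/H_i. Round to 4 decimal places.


Ct = H_t / H_i
Ct = 0.44 / 1.01
Ct = 0.4356

0.4356


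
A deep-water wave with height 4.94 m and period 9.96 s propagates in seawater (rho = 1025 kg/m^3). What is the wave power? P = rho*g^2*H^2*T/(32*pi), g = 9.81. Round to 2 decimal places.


P = rho * g^2 * H^2 * T / (32 * pi)
P = 1025 * 9.81^2 * 4.94^2 * 9.96 / (32 * pi)
P = 1025 * 96.2361 * 24.4036 * 9.96 / 100.53096
P = 238492.80 W/m

238492.80


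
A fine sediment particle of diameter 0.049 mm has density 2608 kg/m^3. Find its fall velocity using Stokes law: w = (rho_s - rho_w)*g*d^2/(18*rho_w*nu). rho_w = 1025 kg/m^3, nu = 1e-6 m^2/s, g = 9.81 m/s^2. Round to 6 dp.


w = (rho_s - rho_w) * g * d^2 / (18 * rho_w * nu)
d = 0.049 mm = 0.000049 m
rho_s - rho_w = 2608 - 1025 = 1583
Numerator = 1583 * 9.81 * (0.000049)^2 = 0.000037285681
Denominator = 18 * 1025 * 1e-6 = 0.018450
w = 0.002021 m/s

0.002021


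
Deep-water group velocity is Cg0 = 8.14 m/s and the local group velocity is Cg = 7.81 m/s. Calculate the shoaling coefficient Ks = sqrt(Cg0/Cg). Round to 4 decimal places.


Ks = sqrt(Cg0 / Cg)
Ks = sqrt(8.14 / 7.81)
Ks = sqrt(1.0423)
Ks = 1.0209

1.0209


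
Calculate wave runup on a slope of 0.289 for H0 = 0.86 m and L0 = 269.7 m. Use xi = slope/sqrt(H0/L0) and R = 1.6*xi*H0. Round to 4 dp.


xi = slope / sqrt(H0/L0)
H0/L0 = 0.86/269.7 = 0.003189
sqrt(0.003189) = 0.056469
xi = 0.289 / 0.056469 = 5.117868
R = 1.6 * xi * H0 = 1.6 * 5.117868 * 0.86
R = 7.0422 m

7.0422


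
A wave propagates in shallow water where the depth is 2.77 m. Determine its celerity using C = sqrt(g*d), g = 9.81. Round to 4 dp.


Using the shallow-water approximation:
C = sqrt(g * d) = sqrt(9.81 * 2.77)
C = sqrt(27.1737)
C = 5.2128 m/s

5.2128


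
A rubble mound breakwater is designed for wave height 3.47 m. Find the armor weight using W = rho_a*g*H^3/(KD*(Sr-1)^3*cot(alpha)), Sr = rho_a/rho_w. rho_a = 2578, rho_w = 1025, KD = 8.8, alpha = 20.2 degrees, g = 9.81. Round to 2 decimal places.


Sr = rho_a / rho_w = 2578 / 1025 = 2.515122
(Sr - 1) = 1.515122
(Sr - 1)^3 = 3.478106
cot(20.2) = 1 / tan(20.2) = 1 / 0.367928 = 2.717920
Numerator = 2578 * 9.81 * 3.47^3 = 1056672.3534
Denominator = 8.8 * 3.478106 * 2.717920 = 83.188286
W = 1056672.3534 / 83.188286
W = 12702.18 N

12702.18


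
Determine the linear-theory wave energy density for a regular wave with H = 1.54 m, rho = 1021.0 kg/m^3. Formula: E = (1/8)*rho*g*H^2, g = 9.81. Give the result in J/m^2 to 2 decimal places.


E = (1/8) * rho * g * H^2
E = (1/8) * 1021.0 * 9.81 * 1.54^2
E = 0.125 * 1021.0 * 9.81 * 2.3716
E = 2969.25 J/m^2

2969.25


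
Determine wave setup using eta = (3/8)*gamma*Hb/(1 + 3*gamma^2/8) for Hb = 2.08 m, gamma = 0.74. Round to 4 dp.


eta = (3/8) * gamma * Hb / (1 + 3*gamma^2/8)
Numerator = (3/8) * 0.74 * 2.08 = 0.577200
Denominator = 1 + 3*0.74^2/8 = 1 + 0.205350 = 1.205350
eta = 0.577200 / 1.205350
eta = 0.4789 m

0.4789


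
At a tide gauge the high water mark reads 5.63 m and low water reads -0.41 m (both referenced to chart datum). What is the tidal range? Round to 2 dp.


Tidal range = High water - Low water
Tidal range = 5.63 - (-0.41)
Tidal range = 6.04 m

6.04


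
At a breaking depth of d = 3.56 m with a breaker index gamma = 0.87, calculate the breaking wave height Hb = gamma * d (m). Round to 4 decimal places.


Hb = gamma * d
Hb = 0.87 * 3.56
Hb = 3.0972 m

3.0972


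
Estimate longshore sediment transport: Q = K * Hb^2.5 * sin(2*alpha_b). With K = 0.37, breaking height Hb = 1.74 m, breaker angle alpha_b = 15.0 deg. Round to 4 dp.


Q = K * Hb^2.5 * sin(2 * alpha_b)
Hb^2.5 = 1.74^2.5 = 3.993679
sin(2 * 15.0) = sin(30.0) = 0.500000
Q = 0.37 * 3.993679 * 0.500000
Q = 0.7388 m^3/s

0.7388


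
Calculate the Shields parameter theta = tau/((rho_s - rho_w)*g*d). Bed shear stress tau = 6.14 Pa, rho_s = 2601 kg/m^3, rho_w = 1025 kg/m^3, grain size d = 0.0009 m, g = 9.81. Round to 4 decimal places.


theta = tau / ((rho_s - rho_w) * g * d)
rho_s - rho_w = 2601 - 1025 = 1576
Denominator = 1576 * 9.81 * 0.0009 = 13.914504
theta = 6.14 / 13.914504
theta = 0.4413

0.4413


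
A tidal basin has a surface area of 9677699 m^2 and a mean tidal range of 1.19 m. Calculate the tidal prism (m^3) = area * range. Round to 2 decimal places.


Tidal prism = Area * Tidal range
P = 9677699 * 1.19
P = 11516461.81 m^3

11516461.81


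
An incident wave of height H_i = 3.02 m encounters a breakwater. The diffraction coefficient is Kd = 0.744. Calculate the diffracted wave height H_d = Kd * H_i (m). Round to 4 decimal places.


H_d = Kd * H_i
H_d = 0.744 * 3.02
H_d = 2.2469 m

2.2469


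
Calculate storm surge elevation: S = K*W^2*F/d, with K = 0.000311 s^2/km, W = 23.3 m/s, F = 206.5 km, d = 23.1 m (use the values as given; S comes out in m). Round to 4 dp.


S = K * W^2 * F / d
W^2 = 23.3^2 = 542.89
S = 0.000311 * 542.89 * 206.5 / 23.1
Numerator = 0.000311 * 542.89 * 206.5 = 34.865210
S = 34.865210 / 23.1 = 1.5093 m

1.5093


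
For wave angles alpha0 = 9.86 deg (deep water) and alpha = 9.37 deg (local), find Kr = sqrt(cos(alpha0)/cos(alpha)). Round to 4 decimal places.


Kr = sqrt(cos(alpha0) / cos(alpha))
cos(9.86) = 0.985229
cos(9.37) = 0.986658
Kr = sqrt(0.985229 / 0.986658)
Kr = sqrt(0.998552)
Kr = 0.9993

0.9993


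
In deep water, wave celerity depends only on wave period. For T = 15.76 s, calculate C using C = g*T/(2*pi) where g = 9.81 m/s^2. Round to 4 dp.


We use the deep-water celerity formula:
C = g * T / (2 * pi)
C = 9.81 * 15.76 / (2 * 3.14159...)
C = 154.605600 / 6.283185
C = 24.6062 m/s

24.6062


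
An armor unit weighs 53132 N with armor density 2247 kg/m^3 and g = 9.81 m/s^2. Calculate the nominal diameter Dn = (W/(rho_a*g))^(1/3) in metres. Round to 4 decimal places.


V = W / (rho_a * g)
V = 53132 / (2247 * 9.81)
V = 53132 / 22043.07
V = 2.410372 m^3
Dn = V^(1/3) = 2.410372^(1/3)
Dn = 1.3408 m

1.3408


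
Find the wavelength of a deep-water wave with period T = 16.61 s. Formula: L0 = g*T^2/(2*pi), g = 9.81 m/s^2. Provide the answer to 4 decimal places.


L0 = g * T^2 / (2 * pi)
L0 = 9.81 * 16.61^2 / (2 * pi)
L0 = 9.81 * 275.8921 / 6.28319
L0 = 2706.5015 / 6.28319
L0 = 430.7531 m

430.7531


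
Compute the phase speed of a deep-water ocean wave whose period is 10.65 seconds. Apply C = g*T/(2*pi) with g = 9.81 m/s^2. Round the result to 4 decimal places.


We use the deep-water celerity formula:
C = g * T / (2 * pi)
C = 9.81 * 10.65 / (2 * 3.14159...)
C = 104.476500 / 6.283185
C = 16.6280 m/s

16.6280


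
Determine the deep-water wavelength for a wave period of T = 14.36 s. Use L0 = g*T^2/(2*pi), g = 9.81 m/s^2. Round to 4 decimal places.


L0 = g * T^2 / (2 * pi)
L0 = 9.81 * 14.36^2 / (2 * pi)
L0 = 9.81 * 206.2096 / 6.28319
L0 = 2022.9162 / 6.28319
L0 = 321.9571 m

321.9571


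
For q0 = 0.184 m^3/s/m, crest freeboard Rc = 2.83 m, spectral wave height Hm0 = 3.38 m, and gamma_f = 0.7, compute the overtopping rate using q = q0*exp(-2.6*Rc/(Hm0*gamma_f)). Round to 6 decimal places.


q = q0 * exp(-2.6 * Rc / (Hm0 * gamma_f))
Exponent = -2.6 * 2.83 / (3.38 * 0.7)
= -2.6 * 2.83 / 2.3660
= -3.109890
exp(-3.109890) = 0.044606
q = 0.184 * 0.044606
q = 0.008207 m^3/s/m

0.008207


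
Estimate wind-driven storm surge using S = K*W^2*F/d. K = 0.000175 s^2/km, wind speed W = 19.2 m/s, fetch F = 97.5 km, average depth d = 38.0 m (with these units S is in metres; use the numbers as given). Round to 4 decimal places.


S = K * W^2 * F / d
W^2 = 19.2^2 = 368.64
S = 0.000175 * 368.64 * 97.5 / 38.0
Numerator = 0.000175 * 368.64 * 97.5 = 6.289920
S = 6.289920 / 38.0 = 0.1655 m

0.1655


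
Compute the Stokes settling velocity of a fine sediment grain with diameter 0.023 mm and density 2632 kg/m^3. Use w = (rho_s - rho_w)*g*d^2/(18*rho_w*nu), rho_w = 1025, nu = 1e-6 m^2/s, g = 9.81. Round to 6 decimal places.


w = (rho_s - rho_w) * g * d^2 / (18 * rho_w * nu)
d = 0.023 mm = 0.000023 m
rho_s - rho_w = 2632 - 1025 = 1607
Numerator = 1607 * 9.81 * (0.000023)^2 = 0.000008339510
Denominator = 18 * 1025 * 1e-6 = 0.018450
w = 0.000452 m/s

0.000452


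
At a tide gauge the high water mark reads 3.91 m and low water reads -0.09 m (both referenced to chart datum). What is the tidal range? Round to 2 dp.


Tidal range = High water - Low water
Tidal range = 3.91 - (-0.09)
Tidal range = 4.00 m

4.00


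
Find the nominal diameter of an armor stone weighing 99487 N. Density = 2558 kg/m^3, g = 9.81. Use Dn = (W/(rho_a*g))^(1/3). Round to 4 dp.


V = W / (rho_a * g)
V = 99487 / (2558 * 9.81)
V = 99487 / 25093.98
V = 3.964576 m^3
Dn = V^(1/3) = 3.964576^(1/3)
Dn = 1.5827 m

1.5827


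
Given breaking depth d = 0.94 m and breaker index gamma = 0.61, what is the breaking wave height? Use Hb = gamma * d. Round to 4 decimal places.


Hb = gamma * d
Hb = 0.61 * 0.94
Hb = 0.5734 m

0.5734


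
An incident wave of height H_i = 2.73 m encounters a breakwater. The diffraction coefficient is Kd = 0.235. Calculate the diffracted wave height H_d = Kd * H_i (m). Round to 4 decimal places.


H_d = Kd * H_i
H_d = 0.235 * 2.73
H_d = 0.6416 m

0.6416


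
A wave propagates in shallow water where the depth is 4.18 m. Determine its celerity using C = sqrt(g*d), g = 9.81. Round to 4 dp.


Using the shallow-water approximation:
C = sqrt(g * d) = sqrt(9.81 * 4.18)
C = sqrt(41.0058)
C = 6.4036 m/s

6.4036


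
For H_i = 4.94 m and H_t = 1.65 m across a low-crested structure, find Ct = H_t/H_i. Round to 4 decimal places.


Ct = H_t / H_i
Ct = 1.65 / 4.94
Ct = 0.3340

0.3340


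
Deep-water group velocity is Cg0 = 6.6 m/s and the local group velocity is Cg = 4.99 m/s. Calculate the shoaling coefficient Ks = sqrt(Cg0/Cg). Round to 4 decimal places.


Ks = sqrt(Cg0 / Cg)
Ks = sqrt(6.6 / 4.99)
Ks = sqrt(1.3226)
Ks = 1.1501

1.1501


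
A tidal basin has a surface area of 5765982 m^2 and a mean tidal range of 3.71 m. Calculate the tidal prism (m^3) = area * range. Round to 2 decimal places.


Tidal prism = Area * Tidal range
P = 5765982 * 3.71
P = 21391793.22 m^3

21391793.22


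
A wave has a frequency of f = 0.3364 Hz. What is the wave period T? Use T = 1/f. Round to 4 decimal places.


T = 1 / f
T = 1 / 0.3364
T = 2.9727 s

2.9727


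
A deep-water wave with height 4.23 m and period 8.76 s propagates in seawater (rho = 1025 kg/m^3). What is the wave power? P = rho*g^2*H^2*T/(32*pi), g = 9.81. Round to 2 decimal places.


P = rho * g^2 * H^2 * T / (32 * pi)
P = 1025 * 9.81^2 * 4.23^2 * 8.76 / (32 * pi)
P = 1025 * 96.2361 * 17.8929 * 8.76 / 100.53096
P = 153796.65 W/m

153796.65


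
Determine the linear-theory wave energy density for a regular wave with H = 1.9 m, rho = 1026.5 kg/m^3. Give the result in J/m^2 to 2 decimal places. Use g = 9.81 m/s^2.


E = (1/8) * rho * g * H^2
E = (1/8) * 1026.5 * 9.81 * 1.9^2
E = 0.125 * 1026.5 * 9.81 * 3.6100
E = 4544.07 J/m^2

4544.07


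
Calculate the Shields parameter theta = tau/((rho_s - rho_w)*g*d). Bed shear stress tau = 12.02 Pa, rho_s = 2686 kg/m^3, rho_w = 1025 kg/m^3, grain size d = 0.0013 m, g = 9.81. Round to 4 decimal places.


theta = tau / ((rho_s - rho_w) * g * d)
rho_s - rho_w = 2686 - 1025 = 1661
Denominator = 1661 * 9.81 * 0.0013 = 21.182733
theta = 12.02 / 21.182733
theta = 0.5674

0.5674


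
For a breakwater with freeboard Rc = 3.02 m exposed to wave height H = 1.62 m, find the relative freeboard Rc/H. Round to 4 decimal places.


Relative freeboard = Rc / H
= 3.02 / 1.62
= 1.8642

1.8642


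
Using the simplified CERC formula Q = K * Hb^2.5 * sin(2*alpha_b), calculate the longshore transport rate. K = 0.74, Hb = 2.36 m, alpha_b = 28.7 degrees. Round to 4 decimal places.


Q = K * Hb^2.5 * sin(2 * alpha_b)
Hb^2.5 = 2.36^2.5 = 8.556182
sin(2 * 28.7) = sin(57.4) = 0.842452
Q = 0.74 * 8.556182 * 0.842452
Q = 5.3341 m^3/s

5.3341


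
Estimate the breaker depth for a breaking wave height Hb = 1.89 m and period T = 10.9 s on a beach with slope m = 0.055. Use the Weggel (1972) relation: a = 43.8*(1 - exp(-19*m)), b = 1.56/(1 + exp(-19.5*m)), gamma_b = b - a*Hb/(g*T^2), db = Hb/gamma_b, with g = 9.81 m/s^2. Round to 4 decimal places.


a = 43.8 * (1 - exp(-19 * m))
exp(-19 * 0.055) = exp(-1.0450) = 0.351692
a = 43.8 * (1 - 0.351692) = 28.395898
b = 1.56 / (1 + exp(-19.5 * m))
exp(-19.5 * 0.055) = exp(-1.0725) = 0.342152
b = 1.56 / (1 + 0.342152) = 1.162312
Hb / (g * T^2) = 1.89 / (9.81 * 10.9^2) = 1.89 / 1165.5261 = 0.00162159
gamma_b = b - a * Hb/(g*T^2) = 1.162312 - 28.395898 * 0.00162159 = 1.116266
db = Hb / gamma_b = 1.89 / 1.116266
db = 1.6931 m

1.6931


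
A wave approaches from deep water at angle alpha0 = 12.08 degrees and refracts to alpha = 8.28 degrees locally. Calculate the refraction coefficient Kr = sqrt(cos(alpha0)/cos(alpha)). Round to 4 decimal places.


Kr = sqrt(cos(alpha0) / cos(alpha))
cos(12.08) = 0.977856
cos(8.28) = 0.989576
Kr = sqrt(0.977856 / 0.989576)
Kr = sqrt(0.988157)
Kr = 0.9941

0.9941


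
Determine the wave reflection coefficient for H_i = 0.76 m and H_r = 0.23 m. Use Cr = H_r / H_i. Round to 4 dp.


Cr = H_r / H_i
Cr = 0.23 / 0.76
Cr = 0.3026

0.3026


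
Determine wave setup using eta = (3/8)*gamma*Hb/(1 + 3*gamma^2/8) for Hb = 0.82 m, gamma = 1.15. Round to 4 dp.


eta = (3/8) * gamma * Hb / (1 + 3*gamma^2/8)
Numerator = (3/8) * 1.15 * 0.82 = 0.353625
Denominator = 1 + 3*1.15^2/8 = 1 + 0.495938 = 1.495938
eta = 0.353625 / 1.495938
eta = 0.2364 m

0.2364


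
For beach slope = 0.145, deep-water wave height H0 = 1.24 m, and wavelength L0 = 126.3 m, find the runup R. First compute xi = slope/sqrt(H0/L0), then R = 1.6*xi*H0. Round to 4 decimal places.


xi = slope / sqrt(H0/L0)
H0/L0 = 1.24/126.3 = 0.009818
sqrt(0.009818) = 0.099085
xi = 0.145 / 0.099085 = 1.463386
R = 1.6 * xi * H0 = 1.6 * 1.463386 * 1.24
R = 2.9034 m

2.9034


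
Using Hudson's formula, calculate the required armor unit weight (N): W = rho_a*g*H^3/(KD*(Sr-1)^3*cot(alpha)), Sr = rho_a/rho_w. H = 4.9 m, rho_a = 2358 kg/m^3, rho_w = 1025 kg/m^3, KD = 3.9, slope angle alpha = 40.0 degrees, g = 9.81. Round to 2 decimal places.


Sr = rho_a / rho_w = 2358 / 1025 = 2.300488
(Sr - 1) = 1.300488
(Sr - 1)^3 = 2.199474
cot(40.0) = 1 / tan(40.0) = 1 / 0.839100 = 1.191754
Numerator = 2358 * 9.81 * 4.9^3 = 2721454.3150
Denominator = 3.9 * 2.199474 * 1.191754 = 10.222802
W = 2721454.3150 / 10.222802
W = 266214.14 N

266214.14


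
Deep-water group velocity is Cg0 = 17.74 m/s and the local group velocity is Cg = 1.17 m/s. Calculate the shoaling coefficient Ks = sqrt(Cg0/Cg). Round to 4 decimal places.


Ks = sqrt(Cg0 / Cg)
Ks = sqrt(17.74 / 1.17)
Ks = sqrt(15.1624)
Ks = 3.8939

3.8939


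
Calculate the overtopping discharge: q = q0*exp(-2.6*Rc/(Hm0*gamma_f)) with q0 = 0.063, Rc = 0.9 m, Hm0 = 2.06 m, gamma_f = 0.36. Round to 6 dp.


q = q0 * exp(-2.6 * Rc / (Hm0 * gamma_f))
Exponent = -2.6 * 0.9 / (2.06 * 0.36)
= -2.6 * 0.9 / 0.7416
= -3.155340
exp(-3.155340) = 0.042624
q = 0.063 * 0.042624
q = 0.002685 m^3/s/m

0.002685


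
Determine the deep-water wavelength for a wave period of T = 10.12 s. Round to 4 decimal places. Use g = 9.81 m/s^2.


L0 = g * T^2 / (2 * pi)
L0 = 9.81 * 10.12^2 / (2 * pi)
L0 = 9.81 * 102.4144 / 6.28319
L0 = 1004.6853 / 6.28319
L0 = 159.9006 m

159.9006


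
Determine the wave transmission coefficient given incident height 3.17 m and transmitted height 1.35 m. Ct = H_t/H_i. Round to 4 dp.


Ct = H_t / H_i
Ct = 1.35 / 3.17
Ct = 0.4259

0.4259


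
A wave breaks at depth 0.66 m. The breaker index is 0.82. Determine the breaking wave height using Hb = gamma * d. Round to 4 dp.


Hb = gamma * d
Hb = 0.82 * 0.66
Hb = 0.5412 m

0.5412


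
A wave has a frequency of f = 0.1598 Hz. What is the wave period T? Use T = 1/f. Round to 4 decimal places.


T = 1 / f
T = 1 / 0.1598
T = 6.2578 s

6.2578


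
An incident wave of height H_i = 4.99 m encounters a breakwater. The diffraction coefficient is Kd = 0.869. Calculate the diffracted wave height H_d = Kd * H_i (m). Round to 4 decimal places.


H_d = Kd * H_i
H_d = 0.869 * 4.99
H_d = 4.3363 m

4.3363


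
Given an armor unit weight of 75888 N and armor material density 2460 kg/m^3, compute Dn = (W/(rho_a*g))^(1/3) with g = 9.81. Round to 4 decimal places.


V = W / (rho_a * g)
V = 75888 / (2460 * 9.81)
V = 75888 / 24132.60
V = 3.144626 m^3
Dn = V^(1/3) = 3.144626^(1/3)
Dn = 1.4651 m

1.4651


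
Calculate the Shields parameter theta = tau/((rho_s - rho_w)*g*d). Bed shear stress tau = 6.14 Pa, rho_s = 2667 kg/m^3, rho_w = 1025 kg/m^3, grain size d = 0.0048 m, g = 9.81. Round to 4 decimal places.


theta = tau / ((rho_s - rho_w) * g * d)
rho_s - rho_w = 2667 - 1025 = 1642
Denominator = 1642 * 9.81 * 0.0048 = 77.318496
theta = 6.14 / 77.318496
theta = 0.0794

0.0794


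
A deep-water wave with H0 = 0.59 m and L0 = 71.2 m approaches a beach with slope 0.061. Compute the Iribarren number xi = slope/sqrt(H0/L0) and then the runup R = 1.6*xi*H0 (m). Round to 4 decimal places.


xi = slope / sqrt(H0/L0)
H0/L0 = 0.59/71.2 = 0.008287
sqrt(0.008287) = 0.091030
xi = 0.061 / 0.091030 = 0.670106
R = 1.6 * xi * H0 = 1.6 * 0.670106 * 0.59
R = 0.6326 m

0.6326


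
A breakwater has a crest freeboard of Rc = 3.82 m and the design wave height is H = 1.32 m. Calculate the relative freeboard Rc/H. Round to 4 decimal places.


Relative freeboard = Rc / H
= 3.82 / 1.32
= 2.8939

2.8939


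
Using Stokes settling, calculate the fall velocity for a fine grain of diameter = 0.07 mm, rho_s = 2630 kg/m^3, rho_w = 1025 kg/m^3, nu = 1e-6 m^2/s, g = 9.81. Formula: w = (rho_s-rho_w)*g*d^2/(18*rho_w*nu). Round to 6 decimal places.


w = (rho_s - rho_w) * g * d^2 / (18 * rho_w * nu)
d = 0.07 mm = 0.000070 m
rho_s - rho_w = 2630 - 1025 = 1605
Numerator = 1605 * 9.81 * (0.000070)^2 = 0.000077150745
Denominator = 18 * 1025 * 1e-6 = 0.018450
w = 0.004182 m/s

0.004182


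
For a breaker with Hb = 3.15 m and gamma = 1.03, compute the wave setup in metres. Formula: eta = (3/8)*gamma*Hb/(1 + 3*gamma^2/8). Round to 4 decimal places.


eta = (3/8) * gamma * Hb / (1 + 3*gamma^2/8)
Numerator = (3/8) * 1.03 * 3.15 = 1.216687
Denominator = 1 + 3*1.03^2/8 = 1 + 0.397838 = 1.397838
eta = 1.216687 / 1.397838
eta = 0.8704 m

0.8704


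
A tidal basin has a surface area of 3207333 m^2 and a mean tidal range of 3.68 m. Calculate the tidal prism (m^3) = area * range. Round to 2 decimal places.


Tidal prism = Area * Tidal range
P = 3207333 * 3.68
P = 11802985.44 m^3

11802985.44


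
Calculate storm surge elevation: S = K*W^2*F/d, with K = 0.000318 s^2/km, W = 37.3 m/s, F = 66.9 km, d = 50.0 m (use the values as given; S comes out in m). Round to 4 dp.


S = K * W^2 * F / d
W^2 = 37.3^2 = 1391.29
S = 0.000318 * 1391.29 * 66.9 / 50.0
Numerator = 0.000318 * 1391.29 * 66.9 = 29.598582
S = 29.598582 / 50.0 = 0.5920 m

0.5920


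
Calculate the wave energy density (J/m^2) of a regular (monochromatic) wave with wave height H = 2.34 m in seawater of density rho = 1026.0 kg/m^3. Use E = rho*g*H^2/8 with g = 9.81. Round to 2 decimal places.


E = (1/8) * rho * g * H^2
E = (1/8) * 1026.0 * 9.81 * 2.34^2
E = 0.125 * 1026.0 * 9.81 * 5.4756
E = 6889.03 J/m^2

6889.03


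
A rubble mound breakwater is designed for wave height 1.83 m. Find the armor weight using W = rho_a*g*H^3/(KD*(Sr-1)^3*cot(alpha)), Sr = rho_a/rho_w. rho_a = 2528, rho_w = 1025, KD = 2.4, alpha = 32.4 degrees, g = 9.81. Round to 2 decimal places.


Sr = rho_a / rho_w = 2528 / 1025 = 2.466341
(Sr - 1) = 1.466341
(Sr - 1)^3 = 3.152865
cot(32.4) = 1 / tan(32.4) = 1 / 0.634619 = 1.575748
Numerator = 2528 * 9.81 * 1.83^3 = 151984.5165
Denominator = 2.4 * 3.152865 * 1.575748 = 11.923488
W = 151984.5165 / 11.923488
W = 12746.65 N

12746.65


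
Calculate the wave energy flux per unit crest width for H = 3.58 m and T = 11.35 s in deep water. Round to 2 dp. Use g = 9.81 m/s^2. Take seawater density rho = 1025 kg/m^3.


P = rho * g^2 * H^2 * T / (32 * pi)
P = 1025 * 9.81^2 * 3.58^2 * 11.35 / (32 * pi)
P = 1025 * 96.2361 * 12.8164 * 11.35 / 100.53096
P = 142732.85 W/m

142732.85


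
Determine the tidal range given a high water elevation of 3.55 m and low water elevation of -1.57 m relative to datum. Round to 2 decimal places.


Tidal range = High water - Low water
Tidal range = 3.55 - (-1.57)
Tidal range = 5.12 m

5.12


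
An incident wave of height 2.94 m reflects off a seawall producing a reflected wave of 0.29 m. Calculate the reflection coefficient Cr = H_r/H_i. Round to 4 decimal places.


Cr = H_r / H_i
Cr = 0.29 / 2.94
Cr = 0.0986

0.0986


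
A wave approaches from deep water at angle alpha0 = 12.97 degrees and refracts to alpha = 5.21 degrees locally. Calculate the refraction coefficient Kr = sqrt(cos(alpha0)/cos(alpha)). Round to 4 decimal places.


Kr = sqrt(cos(alpha0) / cos(alpha))
cos(12.97) = 0.974488
cos(5.21) = 0.995869
Kr = sqrt(0.974488 / 0.995869)
Kr = sqrt(0.978530)
Kr = 0.9892

0.9892


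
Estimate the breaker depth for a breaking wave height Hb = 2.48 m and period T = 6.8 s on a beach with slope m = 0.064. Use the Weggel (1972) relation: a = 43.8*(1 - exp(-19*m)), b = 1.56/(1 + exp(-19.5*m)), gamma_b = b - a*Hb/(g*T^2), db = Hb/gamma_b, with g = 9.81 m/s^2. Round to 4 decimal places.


a = 43.8 * (1 - exp(-19 * m))
exp(-19 * 0.064) = exp(-1.2160) = 0.296413
a = 43.8 * (1 - 0.296413) = 30.817091
b = 1.56 / (1 + exp(-19.5 * m))
exp(-19.5 * 0.064) = exp(-1.2480) = 0.287078
b = 1.56 / (1 + 0.287078) = 1.212047
Hb / (g * T^2) = 2.48 / (9.81 * 6.8^2) = 2.48 / 453.6144 = 0.00546720
gamma_b = b - a * Hb/(g*T^2) = 1.212047 - 30.817091 * 0.00546720 = 1.043564
db = Hb / gamma_b = 2.48 / 1.043564
db = 2.3765 m

2.3765


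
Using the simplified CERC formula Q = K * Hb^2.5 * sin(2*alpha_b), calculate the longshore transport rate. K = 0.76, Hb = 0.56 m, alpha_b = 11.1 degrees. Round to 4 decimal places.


Q = K * Hb^2.5 * sin(2 * alpha_b)
Hb^2.5 = 0.56^2.5 = 0.234677
sin(2 * 11.1) = sin(22.2) = 0.377841
Q = 0.76 * 0.234677 * 0.377841
Q = 0.0674 m^3/s

0.0674


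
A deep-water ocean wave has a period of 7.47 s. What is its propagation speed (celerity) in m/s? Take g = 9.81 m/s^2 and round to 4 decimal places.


We use the deep-water celerity formula:
C = g * T / (2 * pi)
C = 9.81 * 7.47 / (2 * 3.14159...)
C = 73.280700 / 6.283185
C = 11.6630 m/s

11.6630


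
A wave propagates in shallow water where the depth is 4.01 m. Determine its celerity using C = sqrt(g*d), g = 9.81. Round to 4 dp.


Using the shallow-water approximation:
C = sqrt(g * d) = sqrt(9.81 * 4.01)
C = sqrt(39.3381)
C = 6.2720 m/s

6.2720


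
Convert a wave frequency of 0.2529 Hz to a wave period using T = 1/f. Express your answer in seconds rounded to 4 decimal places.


T = 1 / f
T = 1 / 0.2529
T = 3.9541 s

3.9541


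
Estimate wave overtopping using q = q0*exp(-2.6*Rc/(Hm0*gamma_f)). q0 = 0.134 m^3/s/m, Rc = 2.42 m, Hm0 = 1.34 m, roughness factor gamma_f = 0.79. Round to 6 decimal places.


q = q0 * exp(-2.6 * Rc / (Hm0 * gamma_f))
Exponent = -2.6 * 2.42 / (1.34 * 0.79)
= -2.6 * 2.42 / 1.0586
= -5.943699
exp(-5.943699) = 0.002622
q = 0.134 * 0.002622
q = 0.000351 m^3/s/m

0.000351


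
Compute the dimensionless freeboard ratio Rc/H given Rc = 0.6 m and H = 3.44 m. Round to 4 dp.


Relative freeboard = Rc / H
= 0.6 / 3.44
= 0.1744

0.1744


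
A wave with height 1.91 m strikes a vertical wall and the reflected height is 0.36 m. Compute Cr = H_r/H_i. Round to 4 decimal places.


Cr = H_r / H_i
Cr = 0.36 / 1.91
Cr = 0.1885

0.1885


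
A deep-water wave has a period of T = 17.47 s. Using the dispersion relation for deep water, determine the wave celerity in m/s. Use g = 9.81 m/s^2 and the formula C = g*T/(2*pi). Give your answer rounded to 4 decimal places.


We use the deep-water celerity formula:
C = g * T / (2 * pi)
C = 9.81 * 17.47 / (2 * 3.14159...)
C = 171.380700 / 6.283185
C = 27.2761 m/s

27.2761


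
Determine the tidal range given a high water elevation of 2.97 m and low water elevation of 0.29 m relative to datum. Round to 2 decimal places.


Tidal range = High water - Low water
Tidal range = 2.97 - (0.29)
Tidal range = 2.68 m

2.68


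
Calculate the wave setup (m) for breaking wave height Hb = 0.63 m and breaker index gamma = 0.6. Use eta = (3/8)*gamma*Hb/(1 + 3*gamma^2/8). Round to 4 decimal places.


eta = (3/8) * gamma * Hb / (1 + 3*gamma^2/8)
Numerator = (3/8) * 0.6 * 0.63 = 0.141750
Denominator = 1 + 3*0.6^2/8 = 1 + 0.135000 = 1.135000
eta = 0.141750 / 1.135000
eta = 0.1249 m

0.1249


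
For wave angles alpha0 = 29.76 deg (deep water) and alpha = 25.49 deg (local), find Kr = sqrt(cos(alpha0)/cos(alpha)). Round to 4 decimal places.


Kr = sqrt(cos(alpha0) / cos(alpha))
cos(29.76) = 0.868112
cos(25.49) = 0.902660
Kr = sqrt(0.868112 / 0.902660)
Kr = sqrt(0.961726)
Kr = 0.9807

0.9807


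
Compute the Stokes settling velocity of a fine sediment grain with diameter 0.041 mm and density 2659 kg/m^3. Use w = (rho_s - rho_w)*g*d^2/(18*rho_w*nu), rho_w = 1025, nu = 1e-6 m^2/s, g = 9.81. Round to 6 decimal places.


w = (rho_s - rho_w) * g * d^2 / (18 * rho_w * nu)
d = 0.041 mm = 0.000041 m
rho_s - rho_w = 2659 - 1025 = 1634
Numerator = 1634 * 9.81 * (0.000041)^2 = 0.000026945657
Denominator = 18 * 1025 * 1e-6 = 0.018450
w = 0.001460 m/s

0.001460


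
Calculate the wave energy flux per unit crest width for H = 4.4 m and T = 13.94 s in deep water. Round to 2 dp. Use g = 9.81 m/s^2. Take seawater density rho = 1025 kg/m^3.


P = rho * g^2 * H^2 * T / (32 * pi)
P = 1025 * 9.81^2 * 4.4^2 * 13.94 / (32 * pi)
P = 1025 * 96.2361 * 19.3600 * 13.94 / 100.53096
P = 264807.42 W/m

264807.42


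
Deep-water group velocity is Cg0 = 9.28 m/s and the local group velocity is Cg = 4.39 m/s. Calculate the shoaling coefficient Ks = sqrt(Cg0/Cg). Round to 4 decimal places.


Ks = sqrt(Cg0 / Cg)
Ks = sqrt(9.28 / 4.39)
Ks = sqrt(2.1139)
Ks = 1.4539

1.4539


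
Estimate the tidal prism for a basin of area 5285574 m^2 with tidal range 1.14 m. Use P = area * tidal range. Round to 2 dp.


Tidal prism = Area * Tidal range
P = 5285574 * 1.14
P = 6025554.36 m^3

6025554.36


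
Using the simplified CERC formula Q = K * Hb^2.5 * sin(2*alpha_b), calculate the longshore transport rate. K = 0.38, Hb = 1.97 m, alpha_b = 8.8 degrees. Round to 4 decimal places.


Q = K * Hb^2.5 * sin(2 * alpha_b)
Hb^2.5 = 1.97^2.5 = 5.447103
sin(2 * 8.8) = sin(17.6) = 0.302370
Q = 0.38 * 5.447103 * 0.302370
Q = 0.6259 m^3/s

0.6259


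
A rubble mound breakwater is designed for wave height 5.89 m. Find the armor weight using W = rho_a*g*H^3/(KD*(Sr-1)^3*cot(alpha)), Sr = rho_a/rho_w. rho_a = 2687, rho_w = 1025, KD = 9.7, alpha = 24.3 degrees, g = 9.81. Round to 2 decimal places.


Sr = rho_a / rho_w = 2687 / 1025 = 2.621463
(Sr - 1) = 1.621463
(Sr - 1)^3 = 4.263060
cot(24.3) = 1 / tan(24.3) = 1 / 0.451517 = 2.214754
Numerator = 2687 * 9.81 * 5.89^3 = 5386201.0245
Denominator = 9.7 * 4.263060 * 2.214754 = 91.583827
W = 5386201.0245 / 91.583827
W = 58811.70 N

58811.70


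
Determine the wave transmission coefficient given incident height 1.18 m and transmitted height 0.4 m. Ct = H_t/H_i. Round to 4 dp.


Ct = H_t / H_i
Ct = 0.4 / 1.18
Ct = 0.3390

0.3390


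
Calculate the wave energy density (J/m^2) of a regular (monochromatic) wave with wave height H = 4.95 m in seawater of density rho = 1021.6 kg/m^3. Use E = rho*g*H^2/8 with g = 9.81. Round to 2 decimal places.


E = (1/8) * rho * g * H^2
E = (1/8) * 1021.6 * 9.81 * 4.95^2
E = 0.125 * 1021.6 * 9.81 * 24.5025
E = 30695.19 J/m^2

30695.19


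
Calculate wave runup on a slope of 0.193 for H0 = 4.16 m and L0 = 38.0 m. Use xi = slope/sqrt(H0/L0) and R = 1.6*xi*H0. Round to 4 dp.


xi = slope / sqrt(H0/L0)
H0/L0 = 4.16/38.0 = 0.109474
sqrt(0.109474) = 0.330868
xi = 0.193 / 0.330868 = 0.583314
R = 1.6 * xi * H0 = 1.6 * 0.583314 * 4.16
R = 3.8825 m

3.8825


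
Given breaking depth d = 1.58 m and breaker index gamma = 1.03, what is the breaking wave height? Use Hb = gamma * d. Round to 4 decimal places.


Hb = gamma * d
Hb = 1.03 * 1.58
Hb = 1.6274 m

1.6274


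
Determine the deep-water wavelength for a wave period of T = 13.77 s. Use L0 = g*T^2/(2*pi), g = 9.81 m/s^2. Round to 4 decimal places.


L0 = g * T^2 / (2 * pi)
L0 = 9.81 * 13.77^2 / (2 * pi)
L0 = 9.81 * 189.6129 / 6.28319
L0 = 1860.1025 / 6.28319
L0 = 296.0445 m

296.0445


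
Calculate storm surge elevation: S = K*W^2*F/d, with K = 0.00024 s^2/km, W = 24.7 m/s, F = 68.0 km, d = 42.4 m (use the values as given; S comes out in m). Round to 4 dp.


S = K * W^2 * F / d
W^2 = 24.7^2 = 610.09
S = 0.00024 * 610.09 * 68.0 / 42.4
Numerator = 0.00024 * 610.09 * 68.0 = 9.956669
S = 9.956669 / 42.4 = 0.2348 m

0.2348


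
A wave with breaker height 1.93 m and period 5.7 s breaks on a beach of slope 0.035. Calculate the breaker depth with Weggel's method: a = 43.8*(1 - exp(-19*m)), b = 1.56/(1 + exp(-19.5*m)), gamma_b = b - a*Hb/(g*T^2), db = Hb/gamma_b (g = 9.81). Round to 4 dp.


a = 43.8 * (1 - exp(-19 * m))
exp(-19 * 0.035) = exp(-0.6650) = 0.514274
a = 43.8 * (1 - 0.514274) = 21.274819
b = 1.56 / (1 + exp(-19.5 * m))
exp(-19.5 * 0.035) = exp(-0.6825) = 0.505352
b = 1.56 / (1 + 0.505352) = 1.036302
Hb / (g * T^2) = 1.93 / (9.81 * 5.7^2) = 1.93 / 318.7269 = 0.00605534
gamma_b = b - a * Hb/(g*T^2) = 1.036302 - 21.274819 * 0.00605534 = 0.907476
db = Hb / gamma_b = 1.93 / 0.907476
db = 2.1268 m

2.1268


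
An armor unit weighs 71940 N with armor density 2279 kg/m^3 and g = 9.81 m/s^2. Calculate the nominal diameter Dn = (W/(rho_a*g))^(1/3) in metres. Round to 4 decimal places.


V = W / (rho_a * g)
V = 71940 / (2279 * 9.81)
V = 71940 / 22356.99
V = 3.217786 m^3
Dn = V^(1/3) = 3.217786^(1/3)
Dn = 1.4763 m

1.4763


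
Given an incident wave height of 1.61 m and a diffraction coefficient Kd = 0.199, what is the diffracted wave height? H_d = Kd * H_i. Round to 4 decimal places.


H_d = Kd * H_i
H_d = 0.199 * 1.61
H_d = 0.3204 m

0.3204


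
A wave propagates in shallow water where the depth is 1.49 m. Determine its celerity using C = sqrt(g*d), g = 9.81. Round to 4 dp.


Using the shallow-water approximation:
C = sqrt(g * d) = sqrt(9.81 * 1.49)
C = sqrt(14.6169)
C = 3.8232 m/s

3.8232


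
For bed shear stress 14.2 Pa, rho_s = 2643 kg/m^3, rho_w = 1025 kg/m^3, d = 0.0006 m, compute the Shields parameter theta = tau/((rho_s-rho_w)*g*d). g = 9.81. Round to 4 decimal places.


theta = tau / ((rho_s - rho_w) * g * d)
rho_s - rho_w = 2643 - 1025 = 1618
Denominator = 1618 * 9.81 * 0.0006 = 9.523548
theta = 14.2 / 9.523548
theta = 1.4910

1.4910


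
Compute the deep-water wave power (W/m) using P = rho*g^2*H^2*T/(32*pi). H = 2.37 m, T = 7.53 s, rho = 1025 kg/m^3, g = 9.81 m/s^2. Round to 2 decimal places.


P = rho * g^2 * H^2 * T / (32 * pi)
P = 1025 * 9.81^2 * 2.37^2 * 7.53 / (32 * pi)
P = 1025 * 96.2361 * 5.6169 * 7.53 / 100.53096
P = 41500.54 W/m

41500.54


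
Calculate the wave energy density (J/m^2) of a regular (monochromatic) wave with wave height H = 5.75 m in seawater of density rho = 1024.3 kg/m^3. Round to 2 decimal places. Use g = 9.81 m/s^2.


E = (1/8) * rho * g * H^2
E = (1/8) * 1024.3 * 9.81 * 5.75^2
E = 0.125 * 1024.3 * 9.81 * 33.0625
E = 41528.08 J/m^2

41528.08


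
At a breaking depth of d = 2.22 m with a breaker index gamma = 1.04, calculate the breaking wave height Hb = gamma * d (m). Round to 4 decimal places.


Hb = gamma * d
Hb = 1.04 * 2.22
Hb = 2.3088 m

2.3088


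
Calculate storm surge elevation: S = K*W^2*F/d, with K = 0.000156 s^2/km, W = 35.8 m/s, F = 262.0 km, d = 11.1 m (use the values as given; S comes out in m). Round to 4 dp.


S = K * W^2 * F / d
W^2 = 35.8^2 = 1281.64
S = 0.000156 * 1281.64 * 262.0 / 11.1
Numerator = 0.000156 * 1281.64 * 262.0 = 52.383190
S = 52.383190 / 11.1 = 4.7192 m

4.7192


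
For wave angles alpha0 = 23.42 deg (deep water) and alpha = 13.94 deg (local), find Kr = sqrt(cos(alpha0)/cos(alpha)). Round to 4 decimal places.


Kr = sqrt(cos(alpha0) / cos(alpha))
cos(23.42) = 0.917616
cos(13.94) = 0.970549
Kr = sqrt(0.917616 / 0.970549)
Kr = sqrt(0.945461)
Kr = 0.9723

0.9723


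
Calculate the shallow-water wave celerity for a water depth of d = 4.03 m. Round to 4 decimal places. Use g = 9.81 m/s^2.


Using the shallow-water approximation:
C = sqrt(g * d) = sqrt(9.81 * 4.03)
C = sqrt(39.5343)
C = 6.2876 m/s

6.2876


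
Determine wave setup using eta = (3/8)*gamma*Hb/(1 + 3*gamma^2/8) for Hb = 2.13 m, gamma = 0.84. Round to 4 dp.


eta = (3/8) * gamma * Hb / (1 + 3*gamma^2/8)
Numerator = (3/8) * 0.84 * 2.13 = 0.670950
Denominator = 1 + 3*0.84^2/8 = 1 + 0.264600 = 1.264600
eta = 0.670950 / 1.264600
eta = 0.5306 m

0.5306


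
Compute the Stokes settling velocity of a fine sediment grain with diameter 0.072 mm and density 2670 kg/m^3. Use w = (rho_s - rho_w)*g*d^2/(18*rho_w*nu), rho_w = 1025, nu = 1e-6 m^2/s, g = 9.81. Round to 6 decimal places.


w = (rho_s - rho_w) * g * d^2 / (18 * rho_w * nu)
d = 0.072 mm = 0.000072 m
rho_s - rho_w = 2670 - 1025 = 1645
Numerator = 1645 * 9.81 * (0.000072)^2 = 0.000083656541
Denominator = 18 * 1025 * 1e-6 = 0.018450
w = 0.004534 m/s

0.004534


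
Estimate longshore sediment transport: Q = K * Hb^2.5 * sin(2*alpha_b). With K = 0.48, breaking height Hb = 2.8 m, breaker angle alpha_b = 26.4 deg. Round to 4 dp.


Q = K * Hb^2.5 * sin(2 * alpha_b)
Hb^2.5 = 2.8^2.5 = 13.118829
sin(2 * 26.4) = sin(52.8) = 0.796530
Q = 0.48 * 13.118829 * 0.796530
Q = 5.0158 m^3/s

5.0158


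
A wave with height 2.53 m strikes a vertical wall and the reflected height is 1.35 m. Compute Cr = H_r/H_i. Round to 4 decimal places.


Cr = H_r / H_i
Cr = 1.35 / 2.53
Cr = 0.5336

0.5336


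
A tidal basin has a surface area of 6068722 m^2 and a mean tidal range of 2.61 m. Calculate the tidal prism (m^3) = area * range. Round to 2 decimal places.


Tidal prism = Area * Tidal range
P = 6068722 * 2.61
P = 15839364.42 m^3

15839364.42


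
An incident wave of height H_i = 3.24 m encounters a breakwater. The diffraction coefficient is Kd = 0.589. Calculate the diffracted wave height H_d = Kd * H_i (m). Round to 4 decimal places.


H_d = Kd * H_i
H_d = 0.589 * 3.24
H_d = 1.9084 m

1.9084


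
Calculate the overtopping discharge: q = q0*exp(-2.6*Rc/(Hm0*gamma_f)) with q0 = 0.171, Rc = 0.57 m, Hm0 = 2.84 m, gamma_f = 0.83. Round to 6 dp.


q = q0 * exp(-2.6 * Rc / (Hm0 * gamma_f))
Exponent = -2.6 * 0.57 / (2.84 * 0.83)
= -2.6 * 0.57 / 2.3572
= -0.628712
exp(-0.628712) = 0.533278
q = 0.171 * 0.533278
q = 0.091191 m^3/s/m

0.091191


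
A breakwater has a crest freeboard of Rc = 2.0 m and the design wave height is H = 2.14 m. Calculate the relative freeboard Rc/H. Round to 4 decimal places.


Relative freeboard = Rc / H
= 2.0 / 2.14
= 0.9346

0.9346


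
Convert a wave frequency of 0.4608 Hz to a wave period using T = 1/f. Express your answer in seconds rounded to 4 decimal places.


T = 1 / f
T = 1 / 0.4608
T = 2.1701 s

2.1701


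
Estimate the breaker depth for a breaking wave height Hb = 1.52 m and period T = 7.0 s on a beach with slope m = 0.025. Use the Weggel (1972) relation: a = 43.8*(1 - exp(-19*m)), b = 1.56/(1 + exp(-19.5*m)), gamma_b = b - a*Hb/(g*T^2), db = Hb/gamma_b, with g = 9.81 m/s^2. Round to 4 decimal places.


a = 43.8 * (1 - exp(-19 * m))
exp(-19 * 0.025) = exp(-0.4750) = 0.621885
a = 43.8 * (1 - 0.621885) = 16.561435
b = 1.56 / (1 + exp(-19.5 * m))
exp(-19.5 * 0.025) = exp(-0.4875) = 0.614160
b = 1.56 / (1 + 0.614160) = 0.966447
Hb / (g * T^2) = 1.52 / (9.81 * 7.0^2) = 1.52 / 480.6900 = 0.00316212
gamma_b = b - a * Hb/(g*T^2) = 0.966447 - 16.561435 * 0.00316212 = 0.914078
db = Hb / gamma_b = 1.52 / 0.914078
db = 1.6629 m

1.6629


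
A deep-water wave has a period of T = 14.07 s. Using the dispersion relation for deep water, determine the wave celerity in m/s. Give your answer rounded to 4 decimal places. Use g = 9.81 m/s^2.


We use the deep-water celerity formula:
C = g * T / (2 * pi)
C = 9.81 * 14.07 / (2 * 3.14159...)
C = 138.026700 / 6.283185
C = 21.9676 m/s

21.9676


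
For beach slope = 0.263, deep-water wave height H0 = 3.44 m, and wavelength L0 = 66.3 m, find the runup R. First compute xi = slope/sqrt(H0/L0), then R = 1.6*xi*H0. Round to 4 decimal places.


xi = slope / sqrt(H0/L0)
H0/L0 = 3.44/66.3 = 0.051885
sqrt(0.051885) = 0.227784
xi = 0.263 / 0.227784 = 1.154605
R = 1.6 * xi * H0 = 1.6 * 1.154605 * 3.44
R = 6.3549 m

6.3549


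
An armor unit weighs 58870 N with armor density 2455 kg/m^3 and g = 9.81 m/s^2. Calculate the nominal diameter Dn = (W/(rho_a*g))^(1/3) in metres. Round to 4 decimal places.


V = W / (rho_a * g)
V = 58870 / (2455 * 9.81)
V = 58870 / 24083.55
V = 2.444407 m^3
Dn = V^(1/3) = 2.444407^(1/3)
Dn = 1.3471 m

1.3471


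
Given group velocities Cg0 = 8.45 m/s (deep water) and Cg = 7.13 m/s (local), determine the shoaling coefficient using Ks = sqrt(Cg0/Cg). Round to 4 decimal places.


Ks = sqrt(Cg0 / Cg)
Ks = sqrt(8.45 / 7.13)
Ks = sqrt(1.1851)
Ks = 1.0886

1.0886


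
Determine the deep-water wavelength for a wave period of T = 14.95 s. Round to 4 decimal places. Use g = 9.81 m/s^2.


L0 = g * T^2 / (2 * pi)
L0 = 9.81 * 14.95^2 / (2 * pi)
L0 = 9.81 * 223.5025 / 6.28319
L0 = 2192.5595 / 6.28319
L0 = 348.9567 m

348.9567


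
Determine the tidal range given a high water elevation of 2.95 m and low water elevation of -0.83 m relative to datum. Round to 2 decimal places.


Tidal range = High water - Low water
Tidal range = 2.95 - (-0.83)
Tidal range = 3.78 m

3.78


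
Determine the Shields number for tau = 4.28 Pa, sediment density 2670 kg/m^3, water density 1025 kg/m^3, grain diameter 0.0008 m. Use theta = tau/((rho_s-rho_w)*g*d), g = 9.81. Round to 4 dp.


theta = tau / ((rho_s - rho_w) * g * d)
rho_s - rho_w = 2670 - 1025 = 1645
Denominator = 1645 * 9.81 * 0.0008 = 12.909960
theta = 4.28 / 12.909960
theta = 0.3315

0.3315
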